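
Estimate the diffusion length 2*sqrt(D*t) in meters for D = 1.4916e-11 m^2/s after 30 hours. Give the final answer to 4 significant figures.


t = 30 hr = 108000 s
Diffusion length = 2*sqrt(D*t)
= 2*sqrt(1.4916e-11 * 108000)
= 2.538e-03 m


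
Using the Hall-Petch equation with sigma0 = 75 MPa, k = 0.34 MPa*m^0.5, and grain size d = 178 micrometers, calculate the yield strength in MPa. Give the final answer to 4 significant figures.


sigma_y = sigma0 + k / sqrt(d)
d = 178 um = 1.78e-04 m
sigma_y = 75 + 0.34 / sqrt(1.78e-04)
sigma_y = 100.5 MPa


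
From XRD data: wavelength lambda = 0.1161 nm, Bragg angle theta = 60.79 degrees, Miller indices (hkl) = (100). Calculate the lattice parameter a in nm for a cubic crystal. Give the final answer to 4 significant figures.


d = lambda / (2*sin(theta))
d = 0.1161 / (2*sin(60.79 deg))
d = 0.0665073 nm
a = d * sqrt(h^2+k^2+l^2) = 0.0665073 * sqrt(1)
a = 0.06651 nm


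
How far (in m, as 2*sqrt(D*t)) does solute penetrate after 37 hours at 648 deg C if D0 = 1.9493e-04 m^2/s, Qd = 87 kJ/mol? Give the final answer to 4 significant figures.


Step 1: D = D0 * exp(-Qd/(R*T))
T = 921.15 K
D = 1.9493e-04 * exp(-87e3 / (8.314 * 921.15)) = 2.27137e-09 m^2/s
Step 2: L = 2*sqrt(D*t)
t = 37 h = 133200 s
L = 2*sqrt(2.27137e-09 * 133200) = 0.03479 m


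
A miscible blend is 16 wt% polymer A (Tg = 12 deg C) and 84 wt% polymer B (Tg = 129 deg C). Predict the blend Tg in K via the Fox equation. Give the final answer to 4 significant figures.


1/Tg = w1/Tg1 + w2/Tg2 (in Kelvin)
Tg1 = 285.15 K, Tg2 = 402.15 K
1/Tg = 0.16/285.15 + 0.84/402.15
Tg = 377.4 K


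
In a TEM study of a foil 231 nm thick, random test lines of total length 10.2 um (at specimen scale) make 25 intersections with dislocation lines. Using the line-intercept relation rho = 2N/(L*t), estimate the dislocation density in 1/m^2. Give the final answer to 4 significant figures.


rho = 2N / (L * t)
L = 10.2 um = 1.02e-05 m, t = 231 nm = 2.31e-07 m
rho = 2 * 25 / (1.02e-05 * 2.31e-07)
rho = 2.122e+13 1/m^2


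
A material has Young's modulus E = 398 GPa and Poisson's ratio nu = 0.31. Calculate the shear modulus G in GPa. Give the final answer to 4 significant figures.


G = E / (2*(1+nu))
G = 398 / (2*(1+0.31))
G = 151.9 GPa


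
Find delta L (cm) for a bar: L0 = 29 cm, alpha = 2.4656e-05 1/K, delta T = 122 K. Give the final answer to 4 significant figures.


dL = L0 * alpha * dT
dL = 29 * 2.4656e-05 * 122
dL = 0.08723 cm


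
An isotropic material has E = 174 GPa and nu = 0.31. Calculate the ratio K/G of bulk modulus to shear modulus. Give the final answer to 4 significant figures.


G = E / (2*(1+nu))
G = 174 / (2*(1+0.31)) = 66.4122 GPa
K = E / (3*(1-2*nu))
K = 174 / (3*(1-2*0.31)) = 152.632 GPa
K/G = 152.632 / 66.4122 = 2.298


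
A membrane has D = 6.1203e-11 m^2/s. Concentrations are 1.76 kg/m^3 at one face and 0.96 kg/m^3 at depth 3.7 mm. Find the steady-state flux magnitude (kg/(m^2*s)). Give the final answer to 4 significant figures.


J = -D * (dC/dx) = D * (C1 - C2) / dx
J = 6.1203e-11 * (1.76 - 0.96) / 3.7e-03
J = 1.323e-08 kg/(m^2*s)


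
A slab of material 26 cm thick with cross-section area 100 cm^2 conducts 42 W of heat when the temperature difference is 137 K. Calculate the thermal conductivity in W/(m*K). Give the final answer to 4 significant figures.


k = Q*L / (A*dT)
L = 0.26 m, A = 0.01 m^2
k = 42 * 0.26 / (0.01 * 137)
k = 7.971 W/(m*K)


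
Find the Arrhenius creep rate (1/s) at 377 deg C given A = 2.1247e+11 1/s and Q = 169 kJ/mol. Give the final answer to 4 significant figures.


rate = A * exp(-Q / (R*T))
T = 377 + 273.15 = 650.15 K
rate = 2.1247e+11 * exp(-169e3 / (8.314 * 650.15))
rate = 5.61e-03 1/s


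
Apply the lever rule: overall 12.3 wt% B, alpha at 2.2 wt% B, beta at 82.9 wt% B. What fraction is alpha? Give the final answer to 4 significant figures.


f_alpha = (C_beta - C0) / (C_beta - C_alpha)
f_alpha = (82.9 - 12.3) / (82.9 - 2.2)
f_alpha = 0.8748


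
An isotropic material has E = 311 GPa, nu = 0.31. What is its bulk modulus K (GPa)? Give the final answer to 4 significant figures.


K = E / (3*(1-2*nu))
K = 311 / (3*(1-2*0.31))
K = 272.8 GPa


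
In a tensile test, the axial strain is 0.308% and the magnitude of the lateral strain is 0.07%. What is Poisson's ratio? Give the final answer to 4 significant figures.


nu = -epsilon_lat / epsilon_axial
Lateral strain is contraction (negative), so using magnitudes:
nu = 0.07 / 0.308
nu = 0.2273


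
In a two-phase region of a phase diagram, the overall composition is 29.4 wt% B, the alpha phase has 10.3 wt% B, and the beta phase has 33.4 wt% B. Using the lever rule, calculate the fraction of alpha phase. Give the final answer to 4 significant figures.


f_alpha = (C_beta - C0) / (C_beta - C_alpha)
f_alpha = (33.4 - 29.4) / (33.4 - 10.3)
f_alpha = 0.1732


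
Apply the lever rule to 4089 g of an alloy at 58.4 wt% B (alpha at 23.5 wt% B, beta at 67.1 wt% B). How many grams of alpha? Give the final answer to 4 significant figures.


f_alpha = (C_beta - C0) / (C_beta - C_alpha)
f_alpha = (67.1 - 58.4) / (67.1 - 23.5) = 0.199541
m_alpha = f_alpha * m_total = 0.199541 * 4089 = 815.9 g


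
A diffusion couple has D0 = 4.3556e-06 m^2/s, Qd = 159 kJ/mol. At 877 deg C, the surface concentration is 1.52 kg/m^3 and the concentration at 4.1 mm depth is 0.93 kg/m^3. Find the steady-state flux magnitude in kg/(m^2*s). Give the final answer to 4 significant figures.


Step 1: D = D0 * exp(-Qd/(R*T))
T = 877 + 273.15 = 1150.15 K
D = 4.3556e-06 * exp(-159e3 / (8.314 * 1150.15)) = 2.61651e-13 m^2/s
Step 2: J = D * (C1 - C2) / dx
J = 2.61651e-13 * (1.52 - 0.93) / 4.1e-03
J = 3.765e-11 kg/(m^2*s)


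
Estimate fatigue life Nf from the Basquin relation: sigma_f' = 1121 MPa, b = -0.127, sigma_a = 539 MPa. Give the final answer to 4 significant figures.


sigma_a = sigma_f' * (2*Nf)^b
2*Nf = (sigma_a / sigma_f')^(1/b)
2*Nf = (539 / 1121)^(1/-0.127)
2*Nf = 319.205
Nf = 159.6 cycles


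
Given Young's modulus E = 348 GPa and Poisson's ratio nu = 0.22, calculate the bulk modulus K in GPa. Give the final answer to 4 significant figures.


K = E / (3*(1-2*nu))
K = 348 / (3*(1-2*0.22))
K = 207.1 GPa


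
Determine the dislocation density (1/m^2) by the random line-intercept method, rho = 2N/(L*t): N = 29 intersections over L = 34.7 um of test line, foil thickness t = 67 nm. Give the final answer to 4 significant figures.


rho = 2N / (L * t)
L = 34.7 um = 3.47e-05 m, t = 67 nm = 6.7e-08 m
rho = 2 * 29 / (3.47e-05 * 6.7e-08)
rho = 2.495e+13 1/m^2


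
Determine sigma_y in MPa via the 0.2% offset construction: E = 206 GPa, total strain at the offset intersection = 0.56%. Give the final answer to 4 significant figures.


Offset strain = 0.002
Elastic strain at yield = total_strain - offset = 5.6e-03 - 0.002 = 3.6e-03
sigma_y = E * elastic_strain = 206000 * 3.6e-03
sigma_y = 741.6 MPa


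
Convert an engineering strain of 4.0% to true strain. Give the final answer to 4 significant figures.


epsilon_true = ln(1 + epsilon_eng)
epsilon_true = ln(1 + 0.04)
epsilon_true = 0.03922


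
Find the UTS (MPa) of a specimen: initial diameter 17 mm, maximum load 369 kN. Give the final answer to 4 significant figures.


A0 = pi*(d/2)^2 = pi*(17/2)^2 = 226.98 mm^2
UTS = F_max / A0 = 369*1000 / 226.98
UTS = 1626 MPa


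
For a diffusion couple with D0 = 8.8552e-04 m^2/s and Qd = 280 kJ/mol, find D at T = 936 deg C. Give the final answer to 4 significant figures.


D = D0 * exp(-Qd / (R*T))
T = 1209.15 K
D = 8.8552e-04 * exp(-280e3 / (8.314 * 1209.15))
D = 7.094e-16 m^2/s


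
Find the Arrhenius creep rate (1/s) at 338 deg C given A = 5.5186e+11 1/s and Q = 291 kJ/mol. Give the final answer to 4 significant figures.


rate = A * exp(-Q / (R*T))
T = 338 + 273.15 = 611.15 K
rate = 5.5186e+11 * exp(-291e3 / (8.314 * 611.15))
rate = 7.402e-14 1/s


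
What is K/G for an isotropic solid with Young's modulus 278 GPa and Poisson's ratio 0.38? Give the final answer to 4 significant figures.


G = E / (2*(1+nu))
G = 278 / (2*(1+0.38)) = 100.725 GPa
K = E / (3*(1-2*nu))
K = 278 / (3*(1-2*0.38)) = 386.111 GPa
K/G = 386.111 / 100.725 = 3.833


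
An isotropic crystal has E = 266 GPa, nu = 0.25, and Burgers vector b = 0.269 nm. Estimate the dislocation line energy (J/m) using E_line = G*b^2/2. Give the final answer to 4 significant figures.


Step 1: G = E / (2*(1+nu))
G = 266 / (2*(1+0.25)) = 106.4 GPa = 1.064e+11 Pa
Step 2: E_line = G*b^2/2
b = 0.269 nm = 2.69e-10 m
E_line = 0.5 * 1.064e+11 * (2.69e-10)^2 = 3.85e-09 J/m


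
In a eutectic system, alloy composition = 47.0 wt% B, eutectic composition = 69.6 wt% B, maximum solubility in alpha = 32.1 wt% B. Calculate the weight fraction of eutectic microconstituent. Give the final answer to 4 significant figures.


f_primary = (C_e - C0) / (C_e - C_alpha_max)
f_primary = (69.6 - 47.0) / (69.6 - 32.1)
f_primary = 0.602667
f_eutectic = 1 - 0.602667 = 0.3973


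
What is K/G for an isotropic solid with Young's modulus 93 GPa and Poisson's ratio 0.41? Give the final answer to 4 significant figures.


G = E / (2*(1+nu))
G = 93 / (2*(1+0.41)) = 32.9787 GPa
K = E / (3*(1-2*nu))
K = 93 / (3*(1-2*0.41)) = 172.222 GPa
K/G = 172.222 / 32.9787 = 5.222


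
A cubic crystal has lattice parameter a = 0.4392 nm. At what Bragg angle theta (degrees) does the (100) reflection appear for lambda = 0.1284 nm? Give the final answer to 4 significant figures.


d = a / sqrt(h^2+k^2+l^2)
d = 0.4392 / sqrt(1) = 0.4392 nm
lambda = 2*d*sin(theta)  =>  sin(theta) = lambda / (2*d)
sin(theta) = 0.1284 / (2 * 0.4392) = 0.146175
theta = 8.405 deg


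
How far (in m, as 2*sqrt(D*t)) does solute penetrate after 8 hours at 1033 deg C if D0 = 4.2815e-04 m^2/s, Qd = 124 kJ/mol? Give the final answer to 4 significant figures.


Step 1: D = D0 * exp(-Qd/(R*T))
T = 1306.15 K
D = 4.2815e-04 * exp(-124e3 / (8.314 * 1306.15)) = 4.7043e-09 m^2/s
Step 2: L = 2*sqrt(D*t)
t = 8 h = 28800 s
L = 2*sqrt(4.7043e-09 * 28800) = 0.02328 m


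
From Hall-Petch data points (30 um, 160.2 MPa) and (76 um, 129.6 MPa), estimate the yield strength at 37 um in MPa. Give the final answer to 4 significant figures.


sigma_y = sigma0 + k / sqrt(d)
1/sqrt(d1) = 1/sqrt(3e-05) = 182.574;  1/sqrt(d2) = 114.708
k = (sigma1 - sigma2) / (1/sqrt(d1) - 1/sqrt(d2)) = (160.2 - 129.6) / (182.574 - 114.708) = 0.450886 MPa*m^0.5
sigma0 = sigma1 - k/sqrt(d1) = 160.2 - 0.450886*182.574 = 77.8798 MPa
sigma_y(d3) = 77.8798 + 0.450886 / sqrt(3.7e-05) = 152 MPa


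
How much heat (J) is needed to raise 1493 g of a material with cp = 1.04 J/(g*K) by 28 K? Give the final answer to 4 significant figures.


Q = m * cp * dT
Q = 1493 * 1.04 * 28
Q = 43480 J


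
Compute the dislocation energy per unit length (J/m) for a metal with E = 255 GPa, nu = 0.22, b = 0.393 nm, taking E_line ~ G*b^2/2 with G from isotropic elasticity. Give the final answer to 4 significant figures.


Step 1: G = E / (2*(1+nu))
G = 255 / (2*(1+0.22)) = 104.508 GPa = 1.04508e+11 Pa
Step 2: E_line = G*b^2/2
b = 0.393 nm = 3.93e-10 m
E_line = 0.5 * 1.04508e+11 * (3.93e-10)^2 = 8.071e-09 J/m


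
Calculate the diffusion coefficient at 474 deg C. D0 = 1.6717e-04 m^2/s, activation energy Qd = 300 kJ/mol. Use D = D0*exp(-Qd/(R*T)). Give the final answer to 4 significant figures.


D = D0 * exp(-Qd / (R*T))
T = 747.15 K
D = 1.6717e-04 * exp(-300e3 / (8.314 * 747.15))
D = 1.774e-25 m^2/s


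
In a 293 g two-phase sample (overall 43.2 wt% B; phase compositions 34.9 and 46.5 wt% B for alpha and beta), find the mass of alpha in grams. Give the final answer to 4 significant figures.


f_alpha = (C_beta - C0) / (C_beta - C_alpha)
f_alpha = (46.5 - 43.2) / (46.5 - 34.9) = 0.284483
m_alpha = f_alpha * m_total = 0.284483 * 293 = 83.35 g


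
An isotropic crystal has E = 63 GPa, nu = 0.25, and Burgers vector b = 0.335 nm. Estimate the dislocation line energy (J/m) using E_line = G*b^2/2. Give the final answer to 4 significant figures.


Step 1: G = E / (2*(1+nu))
G = 63 / (2*(1+0.25)) = 25.2 GPa = 2.52e+10 Pa
Step 2: E_line = G*b^2/2
b = 0.335 nm = 3.35e-10 m
E_line = 0.5 * 2.52e+10 * (3.35e-10)^2 = 1.414e-09 J/m


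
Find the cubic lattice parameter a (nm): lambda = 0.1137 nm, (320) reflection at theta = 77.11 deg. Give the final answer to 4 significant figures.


d = lambda / (2*sin(theta))
d = 0.1137 / (2*sin(77.11 deg))
d = 0.0583196 nm
a = d * sqrt(h^2+k^2+l^2) = 0.0583196 * sqrt(13)
a = 0.2103 nm


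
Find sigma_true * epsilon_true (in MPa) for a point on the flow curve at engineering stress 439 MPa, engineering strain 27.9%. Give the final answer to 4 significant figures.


sigma_true = sigma_eng * (1 + epsilon_eng)
sigma_true = 439 * (1 + 0.279) = 561.481 MPa
epsilon_true = ln(1 + epsilon_eng)
epsilon_true = ln(1 + 0.279) = 0.246079
sigma_true * epsilon_true = 561.481 * 0.246079 = 138.2 MPa


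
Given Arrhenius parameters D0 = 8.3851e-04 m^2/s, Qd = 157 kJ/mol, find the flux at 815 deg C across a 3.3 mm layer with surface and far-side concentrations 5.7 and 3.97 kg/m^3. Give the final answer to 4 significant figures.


Step 1: D = D0 * exp(-Qd/(R*T))
T = 815 + 273.15 = 1088.15 K
D = 8.3851e-04 * exp(-157e3 / (8.314 * 1088.15)) = 2.43635e-11 m^2/s
Step 2: J = D * (C1 - C2) / dx
J = 2.43635e-11 * (5.7 - 3.97) / 3.3e-03
J = 1.277e-08 kg/(m^2*s)


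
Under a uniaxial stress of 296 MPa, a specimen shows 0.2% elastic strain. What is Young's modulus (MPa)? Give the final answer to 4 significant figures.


E = sigma / epsilon
epsilon = 0.2% = 2e-03
E = 296 / 2e-03
E = 148000 MPa


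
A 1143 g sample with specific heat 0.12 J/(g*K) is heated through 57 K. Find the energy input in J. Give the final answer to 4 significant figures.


Q = m * cp * dT
Q = 1143 * 0.12 * 57
Q = 7818 J


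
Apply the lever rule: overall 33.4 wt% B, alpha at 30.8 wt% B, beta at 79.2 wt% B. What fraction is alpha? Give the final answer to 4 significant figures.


f_alpha = (C_beta - C0) / (C_beta - C_alpha)
f_alpha = (79.2 - 33.4) / (79.2 - 30.8)
f_alpha = 0.9463


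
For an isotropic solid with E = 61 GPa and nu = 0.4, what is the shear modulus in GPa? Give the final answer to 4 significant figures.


G = E / (2*(1+nu))
G = 61 / (2*(1+0.4))
G = 21.79 GPa


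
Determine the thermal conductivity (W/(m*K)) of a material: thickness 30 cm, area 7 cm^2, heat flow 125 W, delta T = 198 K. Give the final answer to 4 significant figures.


k = Q*L / (A*dT)
L = 0.3 m, A = 7e-04 m^2
k = 125 * 0.3 / (7e-04 * 198)
k = 270.6 W/(m*K)


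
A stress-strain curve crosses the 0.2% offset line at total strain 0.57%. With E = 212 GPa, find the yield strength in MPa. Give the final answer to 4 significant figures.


Offset strain = 0.002
Elastic strain at yield = total_strain - offset = 5.7e-03 - 0.002 = 3.7e-03
sigma_y = E * elastic_strain = 212000 * 3.7e-03
sigma_y = 784.4 MPa


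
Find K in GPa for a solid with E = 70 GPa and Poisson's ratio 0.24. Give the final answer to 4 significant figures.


K = E / (3*(1-2*nu))
K = 70 / (3*(1-2*0.24))
K = 44.87 GPa


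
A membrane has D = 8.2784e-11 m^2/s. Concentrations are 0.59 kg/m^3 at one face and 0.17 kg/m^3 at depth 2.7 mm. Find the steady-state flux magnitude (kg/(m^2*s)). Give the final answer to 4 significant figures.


J = -D * (dC/dx) = D * (C1 - C2) / dx
J = 8.2784e-11 * (0.59 - 0.17) / 2.7e-03
J = 1.288e-08 kg/(m^2*s)


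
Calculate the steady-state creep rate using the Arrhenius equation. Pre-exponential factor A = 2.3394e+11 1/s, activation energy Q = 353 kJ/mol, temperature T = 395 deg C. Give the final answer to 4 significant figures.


rate = A * exp(-Q / (R*T))
T = 395 + 273.15 = 668.15 K
rate = 2.3394e+11 * exp(-353e3 / (8.314 * 668.15))
rate = 5.906e-17 1/s


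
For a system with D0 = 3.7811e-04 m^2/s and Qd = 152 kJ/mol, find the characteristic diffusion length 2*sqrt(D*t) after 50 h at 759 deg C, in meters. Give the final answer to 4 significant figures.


Step 1: D = D0 * exp(-Qd/(R*T))
T = 1032.15 K
D = 3.7811e-04 * exp(-152e3 / (8.314 * 1032.15)) = 7.67334e-12 m^2/s
Step 2: L = 2*sqrt(D*t)
t = 50 h = 180000 s
L = 2*sqrt(7.67334e-12 * 180000) = 2.35e-03 m


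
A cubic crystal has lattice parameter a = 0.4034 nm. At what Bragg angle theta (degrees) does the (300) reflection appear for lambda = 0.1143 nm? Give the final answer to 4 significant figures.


d = a / sqrt(h^2+k^2+l^2)
d = 0.4034 / sqrt(9) = 0.134467 nm
lambda = 2*d*sin(theta)  =>  sin(theta) = lambda / (2*d)
sin(theta) = 0.1143 / (2 * 0.134467) = 0.425012
theta = 25.15 deg


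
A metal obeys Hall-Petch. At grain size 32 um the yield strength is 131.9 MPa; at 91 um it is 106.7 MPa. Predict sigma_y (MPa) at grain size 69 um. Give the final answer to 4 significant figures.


sigma_y = sigma0 + k / sqrt(d)
1/sqrt(d1) = 1/sqrt(3.2e-05) = 176.777;  1/sqrt(d2) = 104.828
k = (sigma1 - sigma2) / (1/sqrt(d1) - 1/sqrt(d2)) = (131.9 - 106.7) / (176.777 - 104.828) = 0.350252 MPa*m^0.5
sigma0 = sigma1 - k/sqrt(d1) = 131.9 - 0.350252*176.777 = 69.9836 MPa
sigma_y(d3) = 69.9836 + 0.350252 / sqrt(6.9e-05) = 112.1 MPa


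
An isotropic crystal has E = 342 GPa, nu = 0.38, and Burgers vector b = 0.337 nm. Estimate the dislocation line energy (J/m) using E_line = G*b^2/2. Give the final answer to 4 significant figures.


Step 1: G = E / (2*(1+nu))
G = 342 / (2*(1+0.38)) = 123.913 GPa = 1.23913e+11 Pa
Step 2: E_line = G*b^2/2
b = 0.337 nm = 3.37e-10 m
E_line = 0.5 * 1.23913e+11 * (3.37e-10)^2 = 7.036e-09 J/m


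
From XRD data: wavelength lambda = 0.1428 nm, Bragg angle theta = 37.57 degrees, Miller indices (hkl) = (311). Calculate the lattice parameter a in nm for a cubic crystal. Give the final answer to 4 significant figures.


d = lambda / (2*sin(theta))
d = 0.1428 / (2*sin(37.57 deg))
d = 0.117101 nm
a = d * sqrt(h^2+k^2+l^2) = 0.117101 * sqrt(11)
a = 0.3884 nm


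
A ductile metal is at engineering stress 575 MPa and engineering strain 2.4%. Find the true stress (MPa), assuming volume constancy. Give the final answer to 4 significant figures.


sigma_true = sigma_eng * (1 + epsilon_eng)
sigma_true = 575 * (1 + 0.024)
sigma_true = 588.8 MPa


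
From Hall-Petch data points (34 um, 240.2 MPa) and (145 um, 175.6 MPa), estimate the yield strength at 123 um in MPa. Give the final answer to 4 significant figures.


sigma_y = sigma0 + k / sqrt(d)
1/sqrt(d1) = 1/sqrt(3.4e-05) = 171.499;  1/sqrt(d2) = 83.0455
k = (sigma1 - sigma2) / (1/sqrt(d1) - 1/sqrt(d2)) = (240.2 - 175.6) / (171.499 - 83.0455) = 0.73033 MPa*m^0.5
sigma0 = sigma1 - k/sqrt(d1) = 240.2 - 0.73033*171.499 = 114.949 MPa
sigma_y(d3) = 114.949 + 0.73033 / sqrt(1.23e-04) = 180.8 MPa


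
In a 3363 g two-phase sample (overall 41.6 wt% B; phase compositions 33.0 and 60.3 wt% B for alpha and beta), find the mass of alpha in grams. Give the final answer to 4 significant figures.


f_alpha = (C_beta - C0) / (C_beta - C_alpha)
f_alpha = (60.3 - 41.6) / (60.3 - 33.0) = 0.684982
m_alpha = f_alpha * m_total = 0.684982 * 3363 = 2304 g


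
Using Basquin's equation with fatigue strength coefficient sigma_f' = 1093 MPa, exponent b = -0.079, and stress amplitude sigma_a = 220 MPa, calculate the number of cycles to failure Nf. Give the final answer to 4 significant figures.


sigma_a = sigma_f' * (2*Nf)^b
2*Nf = (sigma_a / sigma_f')^(1/b)
2*Nf = (220 / 1093)^(1/-0.079)
2*Nf = 6.49571e+08
Nf = 3.248e+08 cycles


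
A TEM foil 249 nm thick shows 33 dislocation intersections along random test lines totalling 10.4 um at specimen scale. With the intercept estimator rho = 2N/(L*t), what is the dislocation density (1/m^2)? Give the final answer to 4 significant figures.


rho = 2N / (L * t)
L = 10.4 um = 1.04e-05 m, t = 249 nm = 2.49e-07 m
rho = 2 * 33 / (1.04e-05 * 2.49e-07)
rho = 2.549e+13 1/m^2


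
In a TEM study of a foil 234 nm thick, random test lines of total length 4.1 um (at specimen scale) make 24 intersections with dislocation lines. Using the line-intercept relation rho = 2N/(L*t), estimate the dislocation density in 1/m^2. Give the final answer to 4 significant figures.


rho = 2N / (L * t)
L = 4.1 um = 4.1e-06 m, t = 234 nm = 2.34e-07 m
rho = 2 * 24 / (4.1e-06 * 2.34e-07)
rho = 5.003e+13 1/m^2


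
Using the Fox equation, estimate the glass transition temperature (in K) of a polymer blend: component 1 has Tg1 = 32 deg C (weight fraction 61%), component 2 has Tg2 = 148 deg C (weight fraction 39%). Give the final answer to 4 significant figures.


1/Tg = w1/Tg1 + w2/Tg2 (in Kelvin)
Tg1 = 305.15 K, Tg2 = 421.15 K
1/Tg = 0.61/305.15 + 0.39/421.15
Tg = 341.9 K


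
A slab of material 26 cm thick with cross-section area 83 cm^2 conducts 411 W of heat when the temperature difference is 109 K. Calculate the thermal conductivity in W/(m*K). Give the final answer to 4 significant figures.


k = Q*L / (A*dT)
L = 0.26 m, A = 8.3e-03 m^2
k = 411 * 0.26 / (8.3e-03 * 109)
k = 118.1 W/(m*K)


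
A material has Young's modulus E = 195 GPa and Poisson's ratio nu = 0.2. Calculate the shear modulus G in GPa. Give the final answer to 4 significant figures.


G = E / (2*(1+nu))
G = 195 / (2*(1+0.2))
G = 81.25 GPa


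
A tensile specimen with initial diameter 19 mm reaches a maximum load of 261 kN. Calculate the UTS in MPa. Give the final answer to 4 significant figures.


A0 = pi*(d/2)^2 = pi*(19/2)^2 = 283.529 mm^2
UTS = F_max / A0 = 261*1000 / 283.529
UTS = 920.5 MPa


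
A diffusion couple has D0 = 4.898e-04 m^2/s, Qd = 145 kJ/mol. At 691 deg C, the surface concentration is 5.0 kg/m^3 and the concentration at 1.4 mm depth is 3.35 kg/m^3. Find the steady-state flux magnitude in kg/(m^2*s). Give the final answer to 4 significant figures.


Step 1: D = D0 * exp(-Qd/(R*T))
T = 691 + 273.15 = 964.15 K
D = 4.898e-04 * exp(-145e3 / (8.314 * 964.15)) = 6.82476e-12 m^2/s
Step 2: J = D * (C1 - C2) / dx
J = 6.82476e-12 * (5.0 - 3.35) / 1.4e-03
J = 8.043e-09 kg/(m^2*s)


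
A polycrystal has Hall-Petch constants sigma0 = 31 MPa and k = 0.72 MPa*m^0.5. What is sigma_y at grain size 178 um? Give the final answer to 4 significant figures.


sigma_y = sigma0 + k / sqrt(d)
d = 178 um = 1.78e-04 m
sigma_y = 31 + 0.72 / sqrt(1.78e-04)
sigma_y = 84.97 MPa


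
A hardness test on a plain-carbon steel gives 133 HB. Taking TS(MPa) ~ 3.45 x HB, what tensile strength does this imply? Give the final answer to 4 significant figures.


TS (MPa) = 3.45 * HB
TS = 3.45 * 133
TS = 458.9 MPa


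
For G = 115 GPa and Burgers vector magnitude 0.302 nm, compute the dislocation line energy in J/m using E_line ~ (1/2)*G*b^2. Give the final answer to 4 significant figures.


E = G*b^2/2
b = 0.302 nm = 3.02e-10 m
G = 115 GPa = 1.15e+11 Pa
E = 0.5 * 1.15e+11 * (3.02e-10)^2
E = 5.244e-09 J/m


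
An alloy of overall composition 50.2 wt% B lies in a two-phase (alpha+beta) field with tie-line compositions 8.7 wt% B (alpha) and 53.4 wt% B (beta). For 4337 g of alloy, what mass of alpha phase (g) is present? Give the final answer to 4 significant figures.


f_alpha = (C_beta - C0) / (C_beta - C_alpha)
f_alpha = (53.4 - 50.2) / (53.4 - 8.7) = 0.0715884
m_alpha = f_alpha * m_total = 0.0715884 * 4337 = 310.5 g


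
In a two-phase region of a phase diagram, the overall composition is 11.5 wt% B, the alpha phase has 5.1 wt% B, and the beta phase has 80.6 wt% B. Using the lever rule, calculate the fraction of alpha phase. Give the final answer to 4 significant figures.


f_alpha = (C_beta - C0) / (C_beta - C_alpha)
f_alpha = (80.6 - 11.5) / (80.6 - 5.1)
f_alpha = 0.9152


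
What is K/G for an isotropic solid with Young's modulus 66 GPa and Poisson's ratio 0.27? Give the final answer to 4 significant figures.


G = E / (2*(1+nu))
G = 66 / (2*(1+0.27)) = 25.9843 GPa
K = E / (3*(1-2*nu))
K = 66 / (3*(1-2*0.27)) = 47.8261 GPa
K/G = 47.8261 / 25.9843 = 1.841


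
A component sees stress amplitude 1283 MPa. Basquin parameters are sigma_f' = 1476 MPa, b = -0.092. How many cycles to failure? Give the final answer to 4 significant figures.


sigma_a = sigma_f' * (2*Nf)^b
2*Nf = (sigma_a / sigma_f')^(1/b)
2*Nf = (1283 / 1476)^(1/-0.092)
2*Nf = 4.58689
Nf = 2.293 cycles


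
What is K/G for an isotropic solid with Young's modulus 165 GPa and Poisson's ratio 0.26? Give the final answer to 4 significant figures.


G = E / (2*(1+nu))
G = 165 / (2*(1+0.26)) = 65.4762 GPa
K = E / (3*(1-2*nu))
K = 165 / (3*(1-2*0.26)) = 114.583 GPa
K/G = 114.583 / 65.4762 = 1.75


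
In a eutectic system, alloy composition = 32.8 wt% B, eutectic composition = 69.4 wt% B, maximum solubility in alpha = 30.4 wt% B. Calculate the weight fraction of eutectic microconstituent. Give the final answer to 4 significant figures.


f_primary = (C_e - C0) / (C_e - C_alpha_max)
f_primary = (69.4 - 32.8) / (69.4 - 30.4)
f_primary = 0.938462
f_eutectic = 1 - 0.938462 = 0.06154


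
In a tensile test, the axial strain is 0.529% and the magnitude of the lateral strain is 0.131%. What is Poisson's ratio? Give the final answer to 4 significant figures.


nu = -epsilon_lat / epsilon_axial
Lateral strain is contraction (negative), so using magnitudes:
nu = 0.131 / 0.529
nu = 0.2476


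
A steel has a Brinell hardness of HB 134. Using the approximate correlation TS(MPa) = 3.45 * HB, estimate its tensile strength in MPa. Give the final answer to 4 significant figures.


TS (MPa) = 3.45 * HB
TS = 3.45 * 134
TS = 462.3 MPa


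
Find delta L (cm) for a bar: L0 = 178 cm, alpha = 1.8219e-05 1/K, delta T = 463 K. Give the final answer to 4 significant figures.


dL = L0 * alpha * dT
dL = 178 * 1.8219e-05 * 463
dL = 1.502 cm


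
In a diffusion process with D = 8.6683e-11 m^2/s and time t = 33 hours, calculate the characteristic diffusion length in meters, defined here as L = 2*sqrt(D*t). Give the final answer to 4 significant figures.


t = 33 hr = 118800 s
Diffusion length = 2*sqrt(D*t)
= 2*sqrt(8.6683e-11 * 118800)
= 6.418e-03 m


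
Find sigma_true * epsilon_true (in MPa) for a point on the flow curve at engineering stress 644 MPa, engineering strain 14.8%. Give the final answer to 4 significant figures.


sigma_true = sigma_eng * (1 + epsilon_eng)
sigma_true = 644 * (1 + 0.148) = 739.312 MPa
epsilon_true = ln(1 + epsilon_eng)
epsilon_true = ln(1 + 0.148) = 0.138021
sigma_true * epsilon_true = 739.312 * 0.138021 = 102 MPa


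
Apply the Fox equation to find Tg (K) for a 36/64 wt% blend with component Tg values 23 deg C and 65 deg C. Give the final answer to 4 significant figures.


1/Tg = w1/Tg1 + w2/Tg2 (in Kelvin)
Tg1 = 296.15 K, Tg2 = 338.15 K
1/Tg = 0.36/296.15 + 0.64/338.15
Tg = 321.7 K


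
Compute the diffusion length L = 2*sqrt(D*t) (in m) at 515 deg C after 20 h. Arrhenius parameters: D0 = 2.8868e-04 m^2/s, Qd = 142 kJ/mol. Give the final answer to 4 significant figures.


Step 1: D = D0 * exp(-Qd/(R*T))
T = 788.15 K
D = 2.8868e-04 * exp(-142e3 / (8.314 * 788.15)) = 1.11951e-13 m^2/s
Step 2: L = 2*sqrt(D*t)
t = 20 h = 72000 s
L = 2*sqrt(1.11951e-13 * 72000) = 1.796e-04 m


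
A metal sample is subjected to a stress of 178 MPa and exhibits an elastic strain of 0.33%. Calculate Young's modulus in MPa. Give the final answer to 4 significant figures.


E = sigma / epsilon
epsilon = 0.33% = 3.3e-03
E = 178 / 3.3e-03
E = 53940 MPa


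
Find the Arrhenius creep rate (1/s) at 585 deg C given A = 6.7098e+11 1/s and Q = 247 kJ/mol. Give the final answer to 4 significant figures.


rate = A * exp(-Q / (R*T))
T = 585 + 273.15 = 858.15 K
rate = 6.7098e+11 * exp(-247e3 / (8.314 * 858.15))
rate = 6.188e-04 1/s


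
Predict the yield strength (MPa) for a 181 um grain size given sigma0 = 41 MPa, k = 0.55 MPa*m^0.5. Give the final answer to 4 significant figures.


sigma_y = sigma0 + k / sqrt(d)
d = 181 um = 1.81e-04 m
sigma_y = 41 + 0.55 / sqrt(1.81e-04)
sigma_y = 81.88 MPa


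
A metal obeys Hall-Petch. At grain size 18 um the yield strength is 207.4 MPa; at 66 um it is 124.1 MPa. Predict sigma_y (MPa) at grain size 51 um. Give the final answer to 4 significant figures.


sigma_y = sigma0 + k / sqrt(d)
1/sqrt(d1) = 1/sqrt(1.8e-05) = 235.702;  1/sqrt(d2) = 123.091
k = (sigma1 - sigma2) / (1/sqrt(d1) - 1/sqrt(d2)) = (207.4 - 124.1) / (235.702 - 123.091) = 0.739716 MPa*m^0.5
sigma0 = sigma1 - k/sqrt(d1) = 207.4 - 0.739716*235.702 = 33.0472 MPa
sigma_y(d3) = 33.0472 + 0.739716 / sqrt(5.1e-05) = 136.6 MPa


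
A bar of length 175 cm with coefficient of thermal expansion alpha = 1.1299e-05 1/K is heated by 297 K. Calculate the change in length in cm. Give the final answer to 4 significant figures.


dL = L0 * alpha * dT
dL = 175 * 1.1299e-05 * 297
dL = 0.5873 cm


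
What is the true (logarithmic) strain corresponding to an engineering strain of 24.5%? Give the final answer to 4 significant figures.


epsilon_true = ln(1 + epsilon_eng)
epsilon_true = ln(1 + 0.245)
epsilon_true = 0.2191


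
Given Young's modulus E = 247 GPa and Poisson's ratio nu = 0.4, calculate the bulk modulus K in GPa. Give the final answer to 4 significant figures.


K = E / (3*(1-2*nu))
K = 247 / (3*(1-2*0.4))
K = 411.7 GPa


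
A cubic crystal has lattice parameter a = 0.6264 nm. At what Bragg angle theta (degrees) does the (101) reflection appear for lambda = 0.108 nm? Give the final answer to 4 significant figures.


d = a / sqrt(h^2+k^2+l^2)
d = 0.6264 / sqrt(2) = 0.442932 nm
lambda = 2*d*sin(theta)  =>  sin(theta) = lambda / (2*d)
sin(theta) = 0.108 / (2 * 0.442932) = 0.121915
theta = 7.003 deg


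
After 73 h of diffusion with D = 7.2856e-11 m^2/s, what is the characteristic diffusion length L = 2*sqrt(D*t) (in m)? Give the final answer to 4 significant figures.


t = 73 hr = 262800 s
Diffusion length = 2*sqrt(D*t)
= 2*sqrt(7.2856e-11 * 262800)
= 8.751e-03 m


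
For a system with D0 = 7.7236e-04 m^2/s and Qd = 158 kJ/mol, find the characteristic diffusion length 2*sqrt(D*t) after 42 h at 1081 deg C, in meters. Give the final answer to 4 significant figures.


Step 1: D = D0 * exp(-Qd/(R*T))
T = 1354.15 K
D = 7.7236e-04 * exp(-158e3 / (8.314 * 1354.15)) = 6.20794e-10 m^2/s
Step 2: L = 2*sqrt(D*t)
t = 42 h = 151200 s
L = 2*sqrt(6.20794e-10 * 151200) = 0.01938 m


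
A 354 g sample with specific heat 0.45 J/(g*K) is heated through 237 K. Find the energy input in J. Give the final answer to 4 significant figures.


Q = m * cp * dT
Q = 354 * 0.45 * 237
Q = 37750 J


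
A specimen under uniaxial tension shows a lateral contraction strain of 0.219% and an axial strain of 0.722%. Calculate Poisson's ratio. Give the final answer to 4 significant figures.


nu = -epsilon_lat / epsilon_axial
Lateral strain is contraction (negative), so using magnitudes:
nu = 0.219 / 0.722
nu = 0.3033


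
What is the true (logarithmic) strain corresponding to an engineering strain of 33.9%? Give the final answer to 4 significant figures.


epsilon_true = ln(1 + epsilon_eng)
epsilon_true = ln(1 + 0.339)
epsilon_true = 0.2919


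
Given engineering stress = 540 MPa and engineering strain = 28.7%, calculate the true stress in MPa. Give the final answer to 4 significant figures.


sigma_true = sigma_eng * (1 + epsilon_eng)
sigma_true = 540 * (1 + 0.287)
sigma_true = 695 MPa


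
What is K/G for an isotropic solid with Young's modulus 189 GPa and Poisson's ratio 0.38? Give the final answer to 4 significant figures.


G = E / (2*(1+nu))
G = 189 / (2*(1+0.38)) = 68.4783 GPa
K = E / (3*(1-2*nu))
K = 189 / (3*(1-2*0.38)) = 262.5 GPa
K/G = 262.5 / 68.4783 = 3.833


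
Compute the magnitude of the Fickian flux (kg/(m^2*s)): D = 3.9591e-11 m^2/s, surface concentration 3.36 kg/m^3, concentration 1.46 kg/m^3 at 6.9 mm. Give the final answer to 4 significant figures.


J = -D * (dC/dx) = D * (C1 - C2) / dx
J = 3.9591e-11 * (3.36 - 1.46) / 6.9e-03
J = 1.09e-08 kg/(m^2*s)


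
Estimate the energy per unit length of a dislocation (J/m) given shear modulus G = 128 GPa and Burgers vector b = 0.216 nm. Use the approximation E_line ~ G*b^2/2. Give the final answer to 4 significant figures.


E = G*b^2/2
b = 0.216 nm = 2.16e-10 m
G = 128 GPa = 1.28e+11 Pa
E = 0.5 * 1.28e+11 * (2.16e-10)^2
E = 2.986e-09 J/m


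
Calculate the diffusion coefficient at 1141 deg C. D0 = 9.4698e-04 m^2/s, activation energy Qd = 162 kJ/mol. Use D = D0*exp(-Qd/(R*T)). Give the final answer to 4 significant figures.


D = D0 * exp(-Qd / (R*T))
T = 1414.15 K
D = 9.4698e-04 * exp(-162e3 / (8.314 * 1414.15))
D = 9.824e-10 m^2/s


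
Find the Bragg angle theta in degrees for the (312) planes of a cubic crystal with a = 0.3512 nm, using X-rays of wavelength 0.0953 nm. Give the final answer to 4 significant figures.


d = a / sqrt(h^2+k^2+l^2)
d = 0.3512 / sqrt(14) = 0.0938621 nm
lambda = 2*d*sin(theta)  =>  sin(theta) = lambda / (2*d)
sin(theta) = 0.0953 / (2 * 0.0938621) = 0.507659
theta = 30.51 deg


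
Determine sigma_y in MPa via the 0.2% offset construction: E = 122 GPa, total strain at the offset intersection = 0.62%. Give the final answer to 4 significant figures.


Offset strain = 0.002
Elastic strain at yield = total_strain - offset = 6.2e-03 - 0.002 = 4.2e-03
sigma_y = E * elastic_strain = 122000 * 4.2e-03
sigma_y = 512.4 MPa


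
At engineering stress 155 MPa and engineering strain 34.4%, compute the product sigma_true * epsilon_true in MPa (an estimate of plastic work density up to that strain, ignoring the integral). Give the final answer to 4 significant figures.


sigma_true = sigma_eng * (1 + epsilon_eng)
sigma_true = 155 * (1 + 0.344) = 208.32 MPa
epsilon_true = ln(1 + epsilon_eng)
epsilon_true = ln(1 + 0.344) = 0.29565
sigma_true * epsilon_true = 208.32 * 0.29565 = 61.59 MPa


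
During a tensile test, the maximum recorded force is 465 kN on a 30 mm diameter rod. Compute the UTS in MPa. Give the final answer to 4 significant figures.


A0 = pi*(d/2)^2 = pi*(30/2)^2 = 706.858 mm^2
UTS = F_max / A0 = 465*1000 / 706.858
UTS = 657.8 MPa


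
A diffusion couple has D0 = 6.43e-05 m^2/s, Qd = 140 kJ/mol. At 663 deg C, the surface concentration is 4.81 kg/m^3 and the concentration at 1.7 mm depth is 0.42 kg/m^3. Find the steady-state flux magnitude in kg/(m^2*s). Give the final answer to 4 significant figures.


Step 1: D = D0 * exp(-Qd/(R*T))
T = 663 + 273.15 = 936.15 K
D = 6.43e-05 * exp(-140e3 / (8.314 * 936.15)) = 9.91533e-13 m^2/s
Step 2: J = D * (C1 - C2) / dx
J = 9.91533e-13 * (4.81 - 0.42) / 1.7e-03
J = 2.56e-09 kg/(m^2*s)


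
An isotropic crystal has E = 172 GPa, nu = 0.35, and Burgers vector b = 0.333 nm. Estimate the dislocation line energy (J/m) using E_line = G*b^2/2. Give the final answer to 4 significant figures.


Step 1: G = E / (2*(1+nu))
G = 172 / (2*(1+0.35)) = 63.7037 GPa = 6.37037e+10 Pa
Step 2: E_line = G*b^2/2
b = 0.333 nm = 3.33e-10 m
E_line = 0.5 * 6.37037e+10 * (3.33e-10)^2 = 3.532e-09 J/m


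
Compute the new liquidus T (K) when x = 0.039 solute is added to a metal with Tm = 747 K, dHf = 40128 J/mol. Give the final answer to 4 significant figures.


dT = R*Tm^2*x / dHf
dT = 8.314 * 747^2 * 0.039 / 40128
dT = 4.50888 K
T_new = 747 - 4.50888 = 742.5 K


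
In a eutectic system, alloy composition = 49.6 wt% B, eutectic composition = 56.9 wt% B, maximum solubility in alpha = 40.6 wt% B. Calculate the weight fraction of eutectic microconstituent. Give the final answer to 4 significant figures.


f_primary = (C_e - C0) / (C_e - C_alpha_max)
f_primary = (56.9 - 49.6) / (56.9 - 40.6)
f_primary = 0.447853
f_eutectic = 1 - 0.447853 = 0.5521


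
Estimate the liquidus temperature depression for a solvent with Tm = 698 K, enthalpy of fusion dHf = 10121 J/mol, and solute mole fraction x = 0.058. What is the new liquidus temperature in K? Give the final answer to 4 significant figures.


dT = R*Tm^2*x / dHf
dT = 8.314 * 698^2 * 0.058 / 10121
dT = 23.2127 K
T_new = 698 - 23.2127 = 674.8 K


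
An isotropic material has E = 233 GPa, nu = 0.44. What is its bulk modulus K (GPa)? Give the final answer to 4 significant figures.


K = E / (3*(1-2*nu))
K = 233 / (3*(1-2*0.44))
K = 647.2 GPa


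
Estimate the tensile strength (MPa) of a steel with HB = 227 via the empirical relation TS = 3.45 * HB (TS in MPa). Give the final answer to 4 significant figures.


TS (MPa) = 3.45 * HB
TS = 3.45 * 227
TS = 783.2 MPa


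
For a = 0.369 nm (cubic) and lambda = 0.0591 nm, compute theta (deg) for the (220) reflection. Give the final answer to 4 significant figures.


d = a / sqrt(h^2+k^2+l^2)
d = 0.369 / sqrt(8) = 0.130461 nm
lambda = 2*d*sin(theta)  =>  sin(theta) = lambda / (2*d)
sin(theta) = 0.0591 / (2 * 0.130461) = 0.226504
theta = 13.09 deg


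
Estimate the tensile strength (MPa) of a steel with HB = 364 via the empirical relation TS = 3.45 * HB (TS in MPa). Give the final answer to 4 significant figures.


TS (MPa) = 3.45 * HB
TS = 3.45 * 364
TS = 1256 MPa


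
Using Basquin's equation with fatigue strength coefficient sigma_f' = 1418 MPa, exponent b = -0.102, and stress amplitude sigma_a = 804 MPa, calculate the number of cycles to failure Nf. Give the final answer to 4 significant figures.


sigma_a = sigma_f' * (2*Nf)^b
2*Nf = (sigma_a / sigma_f')^(1/b)
2*Nf = (804 / 1418)^(1/-0.102)
2*Nf = 260.546
Nf = 130.3 cycles


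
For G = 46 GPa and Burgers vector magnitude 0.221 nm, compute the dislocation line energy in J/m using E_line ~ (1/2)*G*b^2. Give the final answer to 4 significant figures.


E = G*b^2/2
b = 0.221 nm = 2.21e-10 m
G = 46 GPa = 4.6e+10 Pa
E = 0.5 * 4.6e+10 * (2.21e-10)^2
E = 1.123e-09 J/m


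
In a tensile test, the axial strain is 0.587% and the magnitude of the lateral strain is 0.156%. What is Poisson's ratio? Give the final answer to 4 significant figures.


nu = -epsilon_lat / epsilon_axial
Lateral strain is contraction (negative), so using magnitudes:
nu = 0.156 / 0.587
nu = 0.2658


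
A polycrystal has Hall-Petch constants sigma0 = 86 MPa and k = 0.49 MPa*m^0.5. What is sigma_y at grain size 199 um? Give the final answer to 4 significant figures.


sigma_y = sigma0 + k / sqrt(d)
d = 199 um = 1.99e-04 m
sigma_y = 86 + 0.49 / sqrt(1.99e-04)
sigma_y = 120.7 MPa


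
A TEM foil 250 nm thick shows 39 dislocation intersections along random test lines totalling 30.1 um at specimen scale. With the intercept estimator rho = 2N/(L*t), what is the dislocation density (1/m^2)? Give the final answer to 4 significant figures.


rho = 2N / (L * t)
L = 30.1 um = 3.01e-05 m, t = 250 nm = 2.5e-07 m
rho = 2 * 39 / (3.01e-05 * 2.5e-07)
rho = 1.037e+13 1/m^2


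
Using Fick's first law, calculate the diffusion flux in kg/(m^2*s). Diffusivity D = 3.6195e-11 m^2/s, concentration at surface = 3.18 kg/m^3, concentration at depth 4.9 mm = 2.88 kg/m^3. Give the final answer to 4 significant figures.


J = -D * (dC/dx) = D * (C1 - C2) / dx
J = 3.6195e-11 * (3.18 - 2.88) / 4.9e-03
J = 2.216e-09 kg/(m^2*s)


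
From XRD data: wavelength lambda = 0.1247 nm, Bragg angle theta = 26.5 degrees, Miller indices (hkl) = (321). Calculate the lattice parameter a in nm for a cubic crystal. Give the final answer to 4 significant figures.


d = lambda / (2*sin(theta))
d = 0.1247 / (2*sin(26.5 deg))
d = 0.139736 nm
a = d * sqrt(h^2+k^2+l^2) = 0.139736 * sqrt(14)
a = 0.5228 nm


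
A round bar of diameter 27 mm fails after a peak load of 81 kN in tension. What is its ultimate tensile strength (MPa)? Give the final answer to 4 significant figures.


A0 = pi*(d/2)^2 = pi*(27/2)^2 = 572.555 mm^2
UTS = F_max / A0 = 81*1000 / 572.555
UTS = 141.5 MPa


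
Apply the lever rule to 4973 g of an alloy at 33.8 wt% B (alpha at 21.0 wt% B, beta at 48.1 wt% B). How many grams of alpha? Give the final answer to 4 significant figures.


f_alpha = (C_beta - C0) / (C_beta - C_alpha)
f_alpha = (48.1 - 33.8) / (48.1 - 21.0) = 0.527675
m_alpha = f_alpha * m_total = 0.527675 * 4973 = 2624 g


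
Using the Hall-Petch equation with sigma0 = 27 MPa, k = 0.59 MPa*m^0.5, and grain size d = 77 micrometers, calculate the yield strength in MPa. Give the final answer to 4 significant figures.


sigma_y = sigma0 + k / sqrt(d)
d = 77 um = 7.7e-05 m
sigma_y = 27 + 0.59 / sqrt(7.7e-05)
sigma_y = 94.24 MPa
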